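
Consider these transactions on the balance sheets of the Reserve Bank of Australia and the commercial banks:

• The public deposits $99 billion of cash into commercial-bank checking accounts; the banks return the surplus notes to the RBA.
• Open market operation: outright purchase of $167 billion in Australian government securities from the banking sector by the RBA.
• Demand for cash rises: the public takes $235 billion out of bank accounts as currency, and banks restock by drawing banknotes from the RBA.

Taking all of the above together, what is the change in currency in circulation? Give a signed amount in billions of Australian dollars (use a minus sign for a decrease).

Currency deposit $99 billion: notes return to the central bank → −$99B.
OMO purchase (from banks) $167 billion: no currency enters or leaves circulation → 0.
Currency withdrawal $235 billion: notes leave the central bank → +$235B.
Net: −99 + 0 + 235 = +$136 billion.

+$136 billion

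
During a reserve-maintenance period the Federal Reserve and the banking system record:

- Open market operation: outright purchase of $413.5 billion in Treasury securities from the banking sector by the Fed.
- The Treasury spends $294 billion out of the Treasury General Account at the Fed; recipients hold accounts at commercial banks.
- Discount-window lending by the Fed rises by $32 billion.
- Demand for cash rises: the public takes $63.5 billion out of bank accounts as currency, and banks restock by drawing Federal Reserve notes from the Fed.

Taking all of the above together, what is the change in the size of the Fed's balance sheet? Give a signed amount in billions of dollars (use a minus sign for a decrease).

OMO purchase (from banks) $413.5 billion: a Fed asset is acquired → +$413.5B.
Government spending $294 billion: only the composition of liabilities changes → 0.
Discount-window loan $32 billion: a Fed asset is acquired → +$32B.
Currency withdrawal $63.5 billion: only the composition of liabilities changes → 0.
Net: 413.5 + 0 + 32 + 0 = +$445.5 billion.

+$445.5 billion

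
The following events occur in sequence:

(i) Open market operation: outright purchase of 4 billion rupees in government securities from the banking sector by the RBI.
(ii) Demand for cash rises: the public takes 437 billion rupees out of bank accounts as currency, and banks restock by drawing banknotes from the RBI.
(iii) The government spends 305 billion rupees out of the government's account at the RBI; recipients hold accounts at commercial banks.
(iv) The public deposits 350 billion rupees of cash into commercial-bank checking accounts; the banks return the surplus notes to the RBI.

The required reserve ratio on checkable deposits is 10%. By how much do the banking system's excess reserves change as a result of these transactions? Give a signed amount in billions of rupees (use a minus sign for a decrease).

+200.2 billion

OMO purchase (from banks) 4 billion rupees: reserves +4B, deposits 0.
Currency withdrawal 437 billion rupees: reserves −437B, deposits −437B.
Government spending 305 billion rupees: reserves +305B, deposits +305B.
Currency deposit 350 billion rupees: reserves +350B, deposits +350B.
Totals: Δreserves = +222B, Δdeposits = +218B.
Δrequired reserves = 10% × +218B = +21.8B.
Δexcess reserves = Δreserves − Δrequired = +222B − (+21.8B) = +200.2 billion.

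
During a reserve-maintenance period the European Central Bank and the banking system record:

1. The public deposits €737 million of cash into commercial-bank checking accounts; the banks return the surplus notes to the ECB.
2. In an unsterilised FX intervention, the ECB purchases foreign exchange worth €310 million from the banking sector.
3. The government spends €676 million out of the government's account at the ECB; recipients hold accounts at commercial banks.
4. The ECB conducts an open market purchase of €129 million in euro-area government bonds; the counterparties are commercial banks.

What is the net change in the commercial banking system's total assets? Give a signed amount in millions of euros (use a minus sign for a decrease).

+€1413 million

Currency deposit €737 million: bank balance sheets expand → +€737M.
FX purchase €310 million: just an asset swap on bank balance sheets → 0.
Government spending €676 million: bank balance sheets expand → +€676M.
OMO purchase (from banks) €129 million: just an asset swap on bank balance sheets → 0.
Net: 737 + 0 + 676 + 0 = +€1413 million.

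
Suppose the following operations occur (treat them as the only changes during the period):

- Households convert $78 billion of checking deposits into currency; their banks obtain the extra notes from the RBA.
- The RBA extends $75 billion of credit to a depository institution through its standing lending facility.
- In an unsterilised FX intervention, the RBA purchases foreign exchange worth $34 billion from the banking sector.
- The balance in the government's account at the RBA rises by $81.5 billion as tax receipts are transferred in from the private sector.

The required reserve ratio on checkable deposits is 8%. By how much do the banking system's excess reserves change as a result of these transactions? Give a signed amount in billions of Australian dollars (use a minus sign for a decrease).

Currency withdrawal $78 billion: reserves −$78B, deposits −$78B.
Discount-window loan $75 billion: reserves +$75B, deposits 0.
FX purchase $34 billion: reserves +$34B, deposits 0.
Government account inflow $81.5 billion: reserves −$81.5B, deposits −$81.5B.
Totals: Δreserves = −$50.5B, Δdeposits = −$159.5B.
Δrequired reserves = 8% × −$159.5B = −$12.76B.
Δexcess reserves = Δreserves − Δrequired = −$50.5B − (−$12.76B) = -$37.74 billion.

-$37.74 billion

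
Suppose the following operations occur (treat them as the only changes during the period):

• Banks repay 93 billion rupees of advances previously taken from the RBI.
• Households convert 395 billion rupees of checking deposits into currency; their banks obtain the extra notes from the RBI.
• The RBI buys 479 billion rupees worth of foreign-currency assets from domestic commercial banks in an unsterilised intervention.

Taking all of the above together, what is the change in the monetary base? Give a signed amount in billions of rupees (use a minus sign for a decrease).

+386 billion

RBI balance sheet:
  Assets:      Loans to banks −93B, Foreign assets +479B
  Liabilities: Bank reserves −9B, Currency in circulation +395B
Commercial banking system:
  Assets:      Reserves at CB −9B, Foreign assets −479B
  Liabilities: Checkable deposits −395B, Borrowings from CB −93B
Monetary base = currency + reserves: +395B + (−9B) = +386 billion.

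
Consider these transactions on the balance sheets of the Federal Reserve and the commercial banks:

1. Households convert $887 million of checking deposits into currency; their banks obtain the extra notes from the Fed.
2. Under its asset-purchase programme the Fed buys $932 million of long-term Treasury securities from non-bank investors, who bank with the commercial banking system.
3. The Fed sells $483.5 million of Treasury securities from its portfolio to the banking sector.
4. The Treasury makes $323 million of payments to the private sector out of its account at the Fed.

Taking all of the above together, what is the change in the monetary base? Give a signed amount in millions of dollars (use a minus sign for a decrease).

Currency withdrawal $887 million: just a shift between currency and reserves — both are base money → 0.
Asset purchase (from non-banks) $932 million: Fed balance sheet expands → +$932M.
OMO sale (to banks) $483.5 million: Fed balance sheet contracts → −$483.5M.
Government spending $323 million: a non-base liability converts back to reserves → +$323M.
Net: 0 + 932 − 483.5 + 323 = +$771.5 million.

+$771.5 million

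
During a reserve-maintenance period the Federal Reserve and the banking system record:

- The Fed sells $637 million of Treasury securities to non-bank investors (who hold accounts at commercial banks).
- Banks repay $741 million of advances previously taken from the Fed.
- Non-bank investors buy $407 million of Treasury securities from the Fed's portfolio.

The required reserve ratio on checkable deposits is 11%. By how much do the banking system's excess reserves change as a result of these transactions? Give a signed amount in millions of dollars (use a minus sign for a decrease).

Asset sale (to non-banks) $637 million: reserves −$637M, deposits −$637M.
Discount-window repayment $741 million: reserves −$741M, deposits 0.
Asset sale (to non-banks) $407 million: reserves −$407M, deposits −$407M.
Totals: Δreserves = −$1785M, Δdeposits = −$1044M.
Δrequired reserves = 11% × −$1044M = −$114.84M.
Δexcess reserves = Δreserves − Δrequired = −$1785M − (−$114.84M) = -$1670.16 million.

-$1670.16 million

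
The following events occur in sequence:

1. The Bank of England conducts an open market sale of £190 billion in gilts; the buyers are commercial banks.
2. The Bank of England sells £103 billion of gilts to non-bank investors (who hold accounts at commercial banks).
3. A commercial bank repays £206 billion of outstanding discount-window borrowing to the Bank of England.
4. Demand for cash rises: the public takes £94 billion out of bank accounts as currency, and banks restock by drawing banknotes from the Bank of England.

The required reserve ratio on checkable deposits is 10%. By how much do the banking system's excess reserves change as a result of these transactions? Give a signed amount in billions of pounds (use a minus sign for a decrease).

OMO sale (to banks) £190 billion: reserves −£190B, deposits 0.
Asset sale (to non-banks) £103 billion: reserves −£103B, deposits −£103B.
Discount-window repayment £206 billion: reserves −£206B, deposits 0.
Currency withdrawal £94 billion: reserves −£94B, deposits −£94B.
Totals: Δreserves = −£593B, Δdeposits = −£197B.
Δrequired reserves = 10% × −£197B = −£19.7B.
Δexcess reserves = Δreserves − Δrequired = −£593B − (−£19.7B) = -£573.3 billion.

-£573.3 billion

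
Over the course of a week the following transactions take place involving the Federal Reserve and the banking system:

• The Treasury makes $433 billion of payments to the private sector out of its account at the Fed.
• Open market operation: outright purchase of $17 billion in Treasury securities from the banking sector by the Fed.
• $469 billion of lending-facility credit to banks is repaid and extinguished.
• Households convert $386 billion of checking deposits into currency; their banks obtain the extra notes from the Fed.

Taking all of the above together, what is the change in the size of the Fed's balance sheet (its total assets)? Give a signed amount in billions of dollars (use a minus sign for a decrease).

Fed balance sheet:
  Assets:      Securities +$17B, Loans to banks −$469B
  Liabilities: Bank reserves −$405B, Currency in circulation +$386B, Government deposits −$433B
Commercial banking system:
  Assets:      Reserves at CB −$405B, Securities −$17B
  Liabilities: Checkable deposits +$47B, Borrowings from CB −$469B
Change in total Fed assets = -$452 billion.

-$452 billion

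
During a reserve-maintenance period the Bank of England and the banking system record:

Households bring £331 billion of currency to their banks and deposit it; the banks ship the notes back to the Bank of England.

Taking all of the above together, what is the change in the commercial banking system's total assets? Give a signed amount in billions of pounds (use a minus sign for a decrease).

Bank of England balance sheet:
  Assets:      no change
  Liabilities: Bank reserves +£331B, Currency in circulation −£331B
Commercial banking system:
  Assets:      Reserves at CB +£331B
  Liabilities: Checkable deposits +£331B
Change in total bank assets = +£331 billion.

+£331 billion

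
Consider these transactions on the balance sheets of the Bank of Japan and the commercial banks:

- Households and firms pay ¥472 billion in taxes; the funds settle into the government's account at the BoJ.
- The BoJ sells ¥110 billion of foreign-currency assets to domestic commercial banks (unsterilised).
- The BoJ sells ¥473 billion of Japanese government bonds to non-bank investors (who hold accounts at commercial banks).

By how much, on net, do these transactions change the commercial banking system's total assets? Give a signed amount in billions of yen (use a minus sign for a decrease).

Government account inflow ¥472 billion: bank balance sheets shrink → −¥472B.
FX sale ¥110 billion: just an asset swap on bank balance sheets → 0.
Asset sale (to non-banks) ¥473 billion: bank balance sheets shrink → −¥473B.
Net: −472 + 0 − 473 = -¥945 billion.

-¥945 billion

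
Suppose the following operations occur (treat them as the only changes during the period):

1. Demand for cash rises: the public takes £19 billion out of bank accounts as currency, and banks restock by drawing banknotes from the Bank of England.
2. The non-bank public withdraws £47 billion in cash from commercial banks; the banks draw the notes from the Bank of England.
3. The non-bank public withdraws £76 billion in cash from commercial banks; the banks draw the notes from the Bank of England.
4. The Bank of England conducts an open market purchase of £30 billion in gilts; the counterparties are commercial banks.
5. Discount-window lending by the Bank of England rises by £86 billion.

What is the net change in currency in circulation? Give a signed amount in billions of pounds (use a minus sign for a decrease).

Bank of England balance sheet:
  Assets:      Securities +£30B, Loans to banks +£86B
  Liabilities: Bank reserves −£26B, Currency in circulation +£142B
So the change in currency in circulation is +£142 billion.

+£142 billion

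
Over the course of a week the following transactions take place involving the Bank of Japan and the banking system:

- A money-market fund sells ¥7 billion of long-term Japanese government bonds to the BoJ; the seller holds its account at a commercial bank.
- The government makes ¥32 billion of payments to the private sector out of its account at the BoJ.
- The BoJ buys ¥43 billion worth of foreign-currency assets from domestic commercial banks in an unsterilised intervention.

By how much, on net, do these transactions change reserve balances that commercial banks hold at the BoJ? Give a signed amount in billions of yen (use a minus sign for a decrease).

+¥82 billion

BoJ balance sheet:
  Assets:      Securities +¥7B, Foreign assets +¥43B
  Liabilities: Bank reserves +¥82B, Government deposits −¥32B
So the change in reserve balances that commercial banks hold at the BoJ is +¥82 billion.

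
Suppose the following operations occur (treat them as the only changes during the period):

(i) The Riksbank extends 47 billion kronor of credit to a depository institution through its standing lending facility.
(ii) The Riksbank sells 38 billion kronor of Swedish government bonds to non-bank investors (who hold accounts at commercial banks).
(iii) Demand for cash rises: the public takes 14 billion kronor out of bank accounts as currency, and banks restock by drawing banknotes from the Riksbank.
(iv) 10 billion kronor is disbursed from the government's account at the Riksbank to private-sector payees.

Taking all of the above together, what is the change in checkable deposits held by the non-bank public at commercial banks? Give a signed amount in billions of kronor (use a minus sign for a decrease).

Discount-window loan 47 billion kronor: the counterparty is a bank, so public deposits are unchanged → 0.
Asset sale (to non-banks) 38 billion kronor: non-bank counterparties' bank balances fall → −38B.
Currency withdrawal 14 billion kronor: non-bank counterparties' bank balances fall → −14B.
Government spending 10 billion kronor: non-bank counterparties' bank balances rise → +10B.
Net: 0 − 38 − 14 + 10 = -42 billion.

-42 billion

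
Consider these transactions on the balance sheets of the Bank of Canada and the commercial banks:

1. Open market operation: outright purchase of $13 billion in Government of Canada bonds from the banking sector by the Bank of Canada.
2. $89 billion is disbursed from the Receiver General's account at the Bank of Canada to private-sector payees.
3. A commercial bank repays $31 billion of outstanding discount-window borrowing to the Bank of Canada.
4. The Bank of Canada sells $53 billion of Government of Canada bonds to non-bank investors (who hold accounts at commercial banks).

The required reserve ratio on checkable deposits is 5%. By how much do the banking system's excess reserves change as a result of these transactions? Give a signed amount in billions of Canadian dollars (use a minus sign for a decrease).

OMO purchase (from banks) $13 billion: reserves +$13B, deposits 0.
Government spending $89 billion: reserves +$89B, deposits +$89B.
Discount-window repayment $31 billion: reserves −$31B, deposits 0.
Asset sale (to non-banks) $53 billion: reserves −$53B, deposits −$53B.
Totals: Δreserves = +$18B, Δdeposits = +$36B.
Δrequired reserves = 5% × +$36B = +$1.8B.
Δexcess reserves = Δreserves − Δrequired = +$18B − (+$1.8B) = +$16.2 billion.

+$16.2 billion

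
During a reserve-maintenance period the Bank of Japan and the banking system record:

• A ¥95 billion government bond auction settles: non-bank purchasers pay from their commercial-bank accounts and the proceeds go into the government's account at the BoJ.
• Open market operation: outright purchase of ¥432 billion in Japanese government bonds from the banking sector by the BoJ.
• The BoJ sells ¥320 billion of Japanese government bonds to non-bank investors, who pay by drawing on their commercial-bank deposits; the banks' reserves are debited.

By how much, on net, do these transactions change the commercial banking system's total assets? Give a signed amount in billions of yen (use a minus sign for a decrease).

Government account inflow ¥95 billion: bank balance sheets shrink → −¥95B.
OMO purchase (from banks) ¥432 billion: just an asset swap on bank balance sheets → 0.
Asset sale (to non-banks) ¥320 billion: bank balance sheets shrink → −¥320B.
Net: −95 + 0 − 320 = -¥415 billion.

-¥415 billion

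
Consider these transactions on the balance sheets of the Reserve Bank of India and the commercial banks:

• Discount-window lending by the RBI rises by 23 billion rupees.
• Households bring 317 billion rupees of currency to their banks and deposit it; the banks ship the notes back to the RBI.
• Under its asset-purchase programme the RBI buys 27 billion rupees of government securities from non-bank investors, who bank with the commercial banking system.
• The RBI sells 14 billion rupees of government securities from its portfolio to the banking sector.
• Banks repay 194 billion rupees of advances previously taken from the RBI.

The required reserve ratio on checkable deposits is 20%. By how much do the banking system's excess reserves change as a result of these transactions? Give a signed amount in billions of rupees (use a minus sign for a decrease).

+90.2 billion

Discount-window loan 23 billion rupees: reserves +23B, deposits 0.
Currency deposit 317 billion rupees: reserves +317B, deposits +317B.
Asset purchase (from non-banks) 27 billion rupees: reserves +27B, deposits +27B.
OMO sale (to banks) 14 billion rupees: reserves −14B, deposits 0.
Discount-window repayment 194 billion rupees: reserves −194B, deposits 0.
Totals: Δreserves = +159B, Δdeposits = +344B.
Δrequired reserves = 20% × +344B = +68.8B.
Δexcess reserves = Δreserves − Δrequired = +159B − (+68.8B) = +90.2 billion.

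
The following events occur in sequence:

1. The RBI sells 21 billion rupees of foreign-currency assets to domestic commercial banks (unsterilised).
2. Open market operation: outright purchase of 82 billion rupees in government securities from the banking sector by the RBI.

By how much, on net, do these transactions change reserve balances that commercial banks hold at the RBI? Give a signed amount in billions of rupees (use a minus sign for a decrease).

RBI balance sheet:
  Assets:      Securities +82B, Foreign assets −21B
  Liabilities: Bank reserves +61B
Commercial banking system:
  Assets:      Reserves at CB +61B, Securities −82B, Foreign assets +21B
  Liabilities: no change
So the change in reserve balances that commercial banks hold at the RBI is +61 billion.

+61 billion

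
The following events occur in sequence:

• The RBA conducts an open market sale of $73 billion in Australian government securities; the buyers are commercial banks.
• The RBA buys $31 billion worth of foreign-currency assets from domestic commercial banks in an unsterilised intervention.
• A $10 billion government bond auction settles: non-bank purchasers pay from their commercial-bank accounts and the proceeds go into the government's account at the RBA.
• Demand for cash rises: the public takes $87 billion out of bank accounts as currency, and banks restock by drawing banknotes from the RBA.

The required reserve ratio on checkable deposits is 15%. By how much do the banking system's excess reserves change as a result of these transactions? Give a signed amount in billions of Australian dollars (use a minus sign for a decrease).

OMO sale (to banks) $73 billion: reserves −$73B, deposits 0.
FX purchase $31 billion: reserves +$31B, deposits 0.
Government account inflow $10 billion: reserves −$10B, deposits −$10B.
Currency withdrawal $87 billion: reserves −$87B, deposits −$87B.
Totals: Δreserves = −$139B, Δdeposits = −$97B.
Δrequired reserves = 15% × −$97B = −$14.55B.
Δexcess reserves = Δreserves − Δrequired = −$139B − (−$14.55B) = -$124.45 billion.

-$124.45 billion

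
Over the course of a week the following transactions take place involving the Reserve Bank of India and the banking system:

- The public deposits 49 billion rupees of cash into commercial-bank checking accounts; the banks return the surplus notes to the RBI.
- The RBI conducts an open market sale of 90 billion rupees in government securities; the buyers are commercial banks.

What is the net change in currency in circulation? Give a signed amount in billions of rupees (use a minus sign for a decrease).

-49 billion

RBI balance sheet:
  Assets:      Securities −90B
  Liabilities: Bank reserves −41B, Currency in circulation −49B
So the change in currency in circulation is -49 billion.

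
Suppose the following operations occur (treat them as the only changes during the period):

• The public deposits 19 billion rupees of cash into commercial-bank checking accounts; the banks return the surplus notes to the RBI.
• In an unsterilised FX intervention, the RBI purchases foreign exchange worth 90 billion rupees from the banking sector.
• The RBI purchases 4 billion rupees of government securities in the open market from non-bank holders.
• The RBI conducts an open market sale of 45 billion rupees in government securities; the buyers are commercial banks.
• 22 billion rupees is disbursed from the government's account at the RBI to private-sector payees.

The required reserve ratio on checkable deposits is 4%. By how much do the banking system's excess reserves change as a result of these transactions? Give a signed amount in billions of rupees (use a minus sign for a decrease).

Currency deposit 19 billion rupees: reserves +19B, deposits +19B.
FX purchase 90 billion rupees: reserves +90B, deposits 0.
Asset purchase (from non-banks) 4 billion rupees: reserves +4B, deposits +4B.
OMO sale (to banks) 45 billion rupees: reserves −45B, deposits 0.
Government spending 22 billion rupees: reserves +22B, deposits +22B.
Totals: Δreserves = +90B, Δdeposits = +45B.
Δrequired reserves = 4% × +45B = +1.8B.
Δexcess reserves = Δreserves − Δrequired = +90B − (+1.8B) = +88.2 billion.

+88.2 billion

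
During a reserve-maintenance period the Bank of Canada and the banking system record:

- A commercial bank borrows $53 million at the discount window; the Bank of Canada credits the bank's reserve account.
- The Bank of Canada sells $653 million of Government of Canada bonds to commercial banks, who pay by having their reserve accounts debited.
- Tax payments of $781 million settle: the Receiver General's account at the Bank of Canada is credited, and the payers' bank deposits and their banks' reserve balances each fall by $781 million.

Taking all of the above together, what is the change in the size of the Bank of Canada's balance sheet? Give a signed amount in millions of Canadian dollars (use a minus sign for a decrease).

-$600 million

Discount-window loan $53 million: a Bank of Canada asset is acquired → +$53M.
OMO sale (to banks) $653 million: a Bank of Canada asset is shed → −$653M.
Government account inflow $781 million: only the composition of liabilities changes → 0.
Net: 53 − 653 + 0 = -$600 million.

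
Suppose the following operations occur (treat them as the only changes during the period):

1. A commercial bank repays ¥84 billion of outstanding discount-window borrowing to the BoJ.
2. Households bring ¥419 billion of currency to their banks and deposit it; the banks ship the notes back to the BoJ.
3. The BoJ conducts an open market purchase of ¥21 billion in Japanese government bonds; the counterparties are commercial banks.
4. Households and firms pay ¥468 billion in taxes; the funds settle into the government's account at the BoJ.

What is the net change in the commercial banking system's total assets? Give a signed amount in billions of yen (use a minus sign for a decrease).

Discount-window repayment ¥84 billion: bank balance sheets shrink → −¥84B.
Currency deposit ¥419 billion: bank balance sheets expand → +¥419B.
OMO purchase (from banks) ¥21 billion: just an asset swap on bank balance sheets → 0.
Government account inflow ¥468 billion: bank balance sheets shrink → −¥468B.
Net: −84 + 419 + 0 − 468 = -¥133 billion.

-¥133 billion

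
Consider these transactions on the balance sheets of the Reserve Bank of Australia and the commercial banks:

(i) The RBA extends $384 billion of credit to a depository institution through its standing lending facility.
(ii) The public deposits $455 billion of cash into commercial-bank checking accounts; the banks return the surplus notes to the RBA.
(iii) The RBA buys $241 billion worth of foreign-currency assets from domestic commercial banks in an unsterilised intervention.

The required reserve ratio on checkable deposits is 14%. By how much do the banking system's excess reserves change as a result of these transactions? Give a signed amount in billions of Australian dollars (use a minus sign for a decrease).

+$1016.3 billion

Discount-window loan $384 billion: reserves +$384B, deposits 0.
Currency deposit $455 billion: reserves +$455B, deposits +$455B.
FX purchase $241 billion: reserves +$241B, deposits 0.
Totals: Δreserves = +$1080B, Δdeposits = +$455B.
Δrequired reserves = 14% × +$455B = +$63.7B.
Δexcess reserves = Δreserves − Δrequired = +$1080B − (+$63.7B) = +$1016.3 billion.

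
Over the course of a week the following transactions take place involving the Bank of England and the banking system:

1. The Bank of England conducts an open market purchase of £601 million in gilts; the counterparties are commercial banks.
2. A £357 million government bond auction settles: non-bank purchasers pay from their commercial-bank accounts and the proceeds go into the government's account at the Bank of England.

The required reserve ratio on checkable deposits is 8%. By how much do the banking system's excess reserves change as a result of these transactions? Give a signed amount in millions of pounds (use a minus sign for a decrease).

OMO purchase (from banks) £601 million: reserves +£601M, deposits 0.
Government account inflow £357 million: reserves −£357M, deposits −£357M.
Totals: Δreserves = +£244M, Δdeposits = −£357M.
Δrequired reserves = 8% × −£357M = −£28.56M.
Δexcess reserves = Δreserves − Δrequired = +£244M − (−£28.56M) = +£272.56 million.

+£272.56 million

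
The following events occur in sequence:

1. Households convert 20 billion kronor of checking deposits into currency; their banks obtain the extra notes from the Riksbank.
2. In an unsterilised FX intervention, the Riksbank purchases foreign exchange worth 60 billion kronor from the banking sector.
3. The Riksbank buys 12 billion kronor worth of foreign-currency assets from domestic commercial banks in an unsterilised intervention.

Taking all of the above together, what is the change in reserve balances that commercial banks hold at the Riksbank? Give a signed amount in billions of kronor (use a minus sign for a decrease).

+52 billion

Currency withdrawal 20 billion kronor: banks swap reserves for currency → −20B.
FX purchase 60 billion kronor: the Riksbank pays by crediting reserve accounts → +60B.
FX purchase 12 billion kronor: the Riksbank pays by crediting reserve accounts → +12B.
Net: −20 + 60 + 12 = +52 billion.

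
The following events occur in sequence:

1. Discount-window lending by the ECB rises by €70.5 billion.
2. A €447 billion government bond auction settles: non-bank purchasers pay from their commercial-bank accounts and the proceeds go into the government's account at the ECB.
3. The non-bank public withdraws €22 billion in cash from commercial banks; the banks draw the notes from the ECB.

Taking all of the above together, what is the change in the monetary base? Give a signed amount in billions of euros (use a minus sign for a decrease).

-€376.5 billion

Discount-window loan €70.5 billion: ECB balance sheet expands → +€70.5B.
Government account inflow €447 billion: reserves shift to a non-base liability → −€447B.
Currency withdrawal €22 billion: just a shift between currency and reserves — both are base money → 0.
Net: 70.5 − 447 + 0 = -€376.5 billion.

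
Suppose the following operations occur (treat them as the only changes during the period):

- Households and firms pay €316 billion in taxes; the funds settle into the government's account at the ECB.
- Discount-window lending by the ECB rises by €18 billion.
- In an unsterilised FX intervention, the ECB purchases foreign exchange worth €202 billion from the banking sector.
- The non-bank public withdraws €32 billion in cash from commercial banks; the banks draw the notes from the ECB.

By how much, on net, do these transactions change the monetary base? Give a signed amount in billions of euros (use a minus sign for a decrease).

ECB balance sheet:
  Assets:      Loans to banks +€18B, Foreign assets +€202B
  Liabilities: Bank reserves −€128B, Currency in circulation +€32B, Government deposits +€316B
Commercial banking system:
  Assets:      Reserves at CB −€128B, Foreign assets −€202B
  Liabilities: Checkable deposits −€348B, Borrowings from CB +€18B
Monetary base = currency + reserves: +€32B + (−€128B) = -€96 billion.

-€96 billion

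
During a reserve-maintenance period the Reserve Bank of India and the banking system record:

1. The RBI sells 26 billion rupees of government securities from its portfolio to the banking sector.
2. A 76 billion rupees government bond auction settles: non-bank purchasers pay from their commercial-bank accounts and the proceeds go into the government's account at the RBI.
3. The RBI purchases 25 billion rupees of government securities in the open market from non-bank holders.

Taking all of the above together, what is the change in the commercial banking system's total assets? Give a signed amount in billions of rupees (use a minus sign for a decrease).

RBI balance sheet:
  Assets:      Securities −1B
  Liabilities: Bank reserves −77B, Government deposits +76B
Commercial banking system:
  Assets:      Reserves at CB −77B, Securities +26B
  Liabilities: Checkable deposits −51B
Change in total bank assets = -51 billion.

-51 billion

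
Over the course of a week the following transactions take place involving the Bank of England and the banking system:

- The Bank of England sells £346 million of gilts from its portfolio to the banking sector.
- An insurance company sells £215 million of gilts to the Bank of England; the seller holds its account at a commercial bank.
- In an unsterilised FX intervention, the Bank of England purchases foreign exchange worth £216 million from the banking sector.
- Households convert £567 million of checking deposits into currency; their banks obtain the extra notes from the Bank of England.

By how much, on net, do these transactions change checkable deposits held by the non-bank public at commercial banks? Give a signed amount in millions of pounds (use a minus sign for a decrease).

-£352 million

Bank of England balance sheet:
  Assets:      Securities −£131M, Foreign assets +£216M
  Liabilities: Bank reserves −£482M, Currency in circulation +£567M
Commercial banking system:
  Assets:      Reserves at CB −£482M, Securities +£346M, Foreign assets −£216M
  Liabilities: Checkable deposits −£352M
So the change in checkable deposits held by the non-bank public at commercial banks is -£352 million.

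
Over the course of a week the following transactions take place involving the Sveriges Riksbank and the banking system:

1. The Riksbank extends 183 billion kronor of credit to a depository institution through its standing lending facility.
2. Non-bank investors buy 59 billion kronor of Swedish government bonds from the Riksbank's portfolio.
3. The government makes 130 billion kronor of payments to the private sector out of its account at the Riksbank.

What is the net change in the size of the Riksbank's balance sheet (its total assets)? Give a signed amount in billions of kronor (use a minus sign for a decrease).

Riksbank balance sheet:
  Assets:      Securities −59B, Loans to banks +183B
  Liabilities: Bank reserves +254B, Government deposits −130B
Change in total Riksbank assets = +124 billion.

+124 billion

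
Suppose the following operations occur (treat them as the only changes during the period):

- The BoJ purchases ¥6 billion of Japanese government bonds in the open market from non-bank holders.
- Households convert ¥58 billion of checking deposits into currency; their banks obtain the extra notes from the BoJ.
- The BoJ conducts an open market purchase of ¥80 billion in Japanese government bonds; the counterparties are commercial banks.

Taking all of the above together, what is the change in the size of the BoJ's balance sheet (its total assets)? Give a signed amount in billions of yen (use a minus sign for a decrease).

Asset purchase (from non-banks) ¥6 billion: a BoJ asset is acquired → +¥6B.
Currency withdrawal ¥58 billion: only the composition of liabilities changes → 0.
OMO purchase (from banks) ¥80 billion: a BoJ asset is acquired → +¥80B.
Net: 6 + 0 + 80 = +¥86 billion.

+¥86 billion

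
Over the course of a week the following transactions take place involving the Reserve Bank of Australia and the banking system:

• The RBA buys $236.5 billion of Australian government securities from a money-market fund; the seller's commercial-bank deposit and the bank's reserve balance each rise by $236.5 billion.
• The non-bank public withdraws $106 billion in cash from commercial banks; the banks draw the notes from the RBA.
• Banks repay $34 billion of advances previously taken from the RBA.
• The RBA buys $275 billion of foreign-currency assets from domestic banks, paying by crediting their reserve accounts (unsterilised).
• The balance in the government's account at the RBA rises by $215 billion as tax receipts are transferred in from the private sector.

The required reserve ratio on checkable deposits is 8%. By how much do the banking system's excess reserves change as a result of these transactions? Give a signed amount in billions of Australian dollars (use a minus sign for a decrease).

+$163.26 billion

Asset purchase (from non-banks) $236.5 billion: reserves +$236.5B, deposits +$236.5B.
Currency withdrawal $106 billion: reserves −$106B, deposits −$106B.
Discount-window repayment $34 billion: reserves −$34B, deposits 0.
FX purchase $275 billion: reserves +$275B, deposits 0.
Government account inflow $215 billion: reserves −$215B, deposits −$215B.
Totals: Δreserves = +$156.5B, Δdeposits = −$84.5B.
Δrequired reserves = 8% × −$84.5B = −$6.76B.
Δexcess reserves = Δreserves − Δrequired = +$156.5B − (−$6.76B) = +$163.26 billion.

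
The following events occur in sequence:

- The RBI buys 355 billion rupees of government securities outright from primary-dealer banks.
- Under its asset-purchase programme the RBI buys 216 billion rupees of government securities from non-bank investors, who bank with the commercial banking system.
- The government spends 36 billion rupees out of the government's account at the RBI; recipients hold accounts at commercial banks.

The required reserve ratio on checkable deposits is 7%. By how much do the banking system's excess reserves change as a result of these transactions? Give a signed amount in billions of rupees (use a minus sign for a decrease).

OMO purchase (from banks) 355 billion rupees: reserves +355B, deposits 0.
Asset purchase (from non-banks) 216 billion rupees: reserves +216B, deposits +216B.
Government spending 36 billion rupees: reserves +36B, deposits +36B.
Totals: Δreserves = +607B, Δdeposits = +252B.
Δrequired reserves = 7% × +252B = +17.64B.
Δexcess reserves = Δreserves − Δrequired = +607B − (+17.64B) = +589.36 billion.

+589.36 billion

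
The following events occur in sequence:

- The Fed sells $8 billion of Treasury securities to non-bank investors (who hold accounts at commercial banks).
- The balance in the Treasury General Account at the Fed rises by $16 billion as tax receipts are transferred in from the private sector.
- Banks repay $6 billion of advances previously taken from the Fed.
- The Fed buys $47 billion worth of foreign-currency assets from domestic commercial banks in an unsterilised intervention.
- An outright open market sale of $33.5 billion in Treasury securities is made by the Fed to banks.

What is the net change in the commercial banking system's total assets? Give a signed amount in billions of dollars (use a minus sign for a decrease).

-$30 billion

Asset sale (to non-banks) $8 billion: bank balance sheets shrink → −$8B.
Government account inflow $16 billion: bank balance sheets shrink → −$16B.
Discount-window repayment $6 billion: bank balance sheets shrink → −$6B.
FX purchase $47 billion: just an asset swap on bank balance sheets → 0.
OMO sale (to banks) $33.5 billion: just an asset swap on bank balance sheets → 0.
Net: −8 − 16 − 6 + 0 + 0 = -$30 billion.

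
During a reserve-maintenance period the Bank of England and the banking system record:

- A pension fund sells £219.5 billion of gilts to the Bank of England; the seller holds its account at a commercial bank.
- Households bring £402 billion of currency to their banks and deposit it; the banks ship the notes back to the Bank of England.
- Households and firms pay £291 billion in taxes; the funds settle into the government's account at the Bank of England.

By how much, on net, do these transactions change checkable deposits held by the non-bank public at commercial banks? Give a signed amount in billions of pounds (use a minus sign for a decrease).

+£330.5 billion

Bank of England balance sheet:
  Assets:      Securities +£219.5B
  Liabilities: Bank reserves +£330.5B, Currency in circulation −£402B, Government deposits +£291B
Commercial banking system:
  Assets:      Reserves at CB +£330.5B
  Liabilities: Checkable deposits +£330.5B
So the change in checkable deposits held by the non-bank public at commercial banks is +£330.5 billion.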